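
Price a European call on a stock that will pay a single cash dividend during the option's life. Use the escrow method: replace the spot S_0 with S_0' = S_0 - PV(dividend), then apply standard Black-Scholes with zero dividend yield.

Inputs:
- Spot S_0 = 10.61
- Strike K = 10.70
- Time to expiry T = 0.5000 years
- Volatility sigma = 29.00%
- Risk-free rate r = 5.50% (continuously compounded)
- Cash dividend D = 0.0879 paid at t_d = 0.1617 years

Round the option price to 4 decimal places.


Answer: Price = 0.9125

Derivation:
PV(D) = D * exp(-r * t_d) = 0.0879 * 0.99114593 = 0.08712173
S_0' = S_0 - PV(D) = 10.6100 - 0.08712173 = 10.52287827
d1 = (ln(S_0'/K) + (r + sigma^2/2)*T) / (sigma*sqrt(T)) = 0.15523690
d2 = d1 - sigma*sqrt(T) = -0.04982407
exp(-rT) = 0.97287468
N(d1) = 0.56168272; N(d2) = 0.48013129
C = S_0' * N(d1) - K * exp(-rT) * N(d2) = 10.52287827 * 0.56168272 - 10.7000 * 0.97287468 * 0.48013129 = 0.9125


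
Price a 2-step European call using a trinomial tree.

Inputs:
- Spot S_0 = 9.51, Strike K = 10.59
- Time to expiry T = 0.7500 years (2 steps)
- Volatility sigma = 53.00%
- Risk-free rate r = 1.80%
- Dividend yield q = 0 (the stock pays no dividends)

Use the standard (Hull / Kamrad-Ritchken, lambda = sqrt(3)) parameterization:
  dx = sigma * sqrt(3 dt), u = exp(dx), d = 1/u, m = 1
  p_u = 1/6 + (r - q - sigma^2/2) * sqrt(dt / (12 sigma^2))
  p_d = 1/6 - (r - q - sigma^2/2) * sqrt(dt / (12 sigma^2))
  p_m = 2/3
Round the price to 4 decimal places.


dt = T/N = 0.375000; dx = sigma*sqrt(3*dt) = 0.562150
u = exp(dx) = 1.754440; d = 1/u = 0.569982
p_u = 0.125825, p_m = 0.666667, p_d = 0.207509
Discount per step: exp(-r*dt) = 0.993273
Stock lattice S(k, j) with j the centered position index:
  k=0: S(0,+0) = 9.5100
  k=1: S(1,-1) = 5.4205; S(1,+0) = 9.5100; S(1,+1) = 16.6847
  k=2: S(2,-2) = 3.0896; S(2,-1) = 5.4205; S(2,+0) = 9.5100; S(2,+1) = 16.6847; S(2,+2) = 29.2724
Terminal payoffs V(N, j) = max(S_T - K, 0):
  V(2,-2) = 0.000000; V(2,-1) = 0.000000; V(2,+0) = 0.000000; V(2,+1) = 6.094727; V(2,+2) = 18.682358
Backward induction: V(k, j) = exp(-r*dt) * [p_u * V(k+1, j+1) + p_m * V(k+1, j) + p_d * V(k+1, j-1)]
  V(1,-1) = exp(-r*dt) * [p_u*0.000000 + p_m*0.000000 + p_d*0.000000] = 0.000000
  V(1,+0) = exp(-r*dt) * [p_u*6.094727 + p_m*0.000000 + p_d*0.000000] = 0.761708
  V(1,+1) = exp(-r*dt) * [p_u*18.682358 + p_m*6.094727 + p_d*0.000000] = 6.370704
  V(0,+0) = exp(-r*dt) * [p_u*6.370704 + p_m*0.761708 + p_d*0.000000] = 1.300587

Answer: Price = V(0,0) = 1.3006


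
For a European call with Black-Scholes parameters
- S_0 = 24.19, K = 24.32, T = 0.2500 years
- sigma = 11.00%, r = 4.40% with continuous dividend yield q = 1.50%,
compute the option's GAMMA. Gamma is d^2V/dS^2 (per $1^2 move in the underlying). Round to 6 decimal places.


Answer: Gamma = 0.298162

Derivation:
d1 = 0.0618685004; d2 = 0.0068685004
phi(d1) = 0.3981794926; exp(-qT) = 0.9962570225; exp(-rT) = 0.9890602788
Gamma = exp(-qT) * phi(d1) / (S * sigma * sqrt(T)) = 0.9962570225 * 0.3981794926 / (24.1900 * 0.1100 * 0.5000000000) = 0.298162


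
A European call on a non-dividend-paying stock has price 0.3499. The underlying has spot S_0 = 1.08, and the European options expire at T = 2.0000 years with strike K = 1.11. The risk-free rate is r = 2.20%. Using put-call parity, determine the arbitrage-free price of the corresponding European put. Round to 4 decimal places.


Put-call parity: C - P = S_0 * exp(-qT) - K * exp(-rT).
S_0 * exp(-qT) = 1.0800 * 1.00000000 = 1.08000000
K * exp(-rT) = 1.1100 * 0.95695396 = 1.06221889
P = C - S*exp(-qT) + K*exp(-rT)
P = 0.3499 - 1.08000000 + 1.06221889 = 0.3321

Answer: Put price = 0.3321


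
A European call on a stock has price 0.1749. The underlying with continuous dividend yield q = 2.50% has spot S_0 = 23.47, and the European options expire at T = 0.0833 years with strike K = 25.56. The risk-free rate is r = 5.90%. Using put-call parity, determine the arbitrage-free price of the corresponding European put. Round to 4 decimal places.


Answer: Put price = 2.1884

Derivation:
Put-call parity: C - P = S_0 * exp(-qT) - K * exp(-rT).
S_0 * exp(-qT) = 23.4700 * 0.99791967 = 23.42117458
K * exp(-rT) = 25.5600 * 0.99509736 = 25.43468845
P = C - S*exp(-qT) + K*exp(-rT)
P = 0.1749 - 23.42117458 + 25.43468845 = 2.1884


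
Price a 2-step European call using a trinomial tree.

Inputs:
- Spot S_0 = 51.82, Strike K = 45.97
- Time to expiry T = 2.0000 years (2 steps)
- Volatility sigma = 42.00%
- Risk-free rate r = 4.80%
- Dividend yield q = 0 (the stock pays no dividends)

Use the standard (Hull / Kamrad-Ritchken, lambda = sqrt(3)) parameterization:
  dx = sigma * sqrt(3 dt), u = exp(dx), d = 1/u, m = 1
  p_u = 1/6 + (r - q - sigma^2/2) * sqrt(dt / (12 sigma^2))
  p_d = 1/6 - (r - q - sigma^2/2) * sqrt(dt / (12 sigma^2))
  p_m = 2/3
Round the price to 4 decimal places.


dt = T/N = 1.000000; dx = sigma*sqrt(3*dt) = 0.727461
u = exp(dx) = 2.069819; d = 1/u = 0.483134
p_u = 0.139036, p_m = 0.666667, p_d = 0.194297
Discount per step: exp(-r*dt) = 0.953134
Stock lattice S(k, j) with j the centered position index:
  k=0: S(0,+0) = 51.8200
  k=1: S(1,-1) = 25.0360; S(1,+0) = 51.8200; S(1,+1) = 107.2580
  k=2: S(2,-2) = 12.0957; S(2,-1) = 25.0360; S(2,+0) = 51.8200; S(2,+1) = 107.2580; S(2,+2) = 222.0048
Terminal payoffs V(N, j) = max(S_T - K, 0):
  V(2,-2) = 0.000000; V(2,-1) = 0.000000; V(2,+0) = 5.850000; V(2,+1) = 61.288039; V(2,+2) = 176.034767
Backward induction: V(k, j) = exp(-r*dt) * [p_u * V(k+1, j+1) + p_m * V(k+1, j) + p_d * V(k+1, j-1)]
  V(1,-1) = exp(-r*dt) * [p_u*5.850000 + p_m*0.000000 + p_d*0.000000] = 0.775243
  V(1,+0) = exp(-r*dt) * [p_u*61.288039 + p_m*5.850000 + p_d*0.000000] = 11.839127
  V(1,+1) = exp(-r*dt) * [p_u*176.034767 + p_m*61.288039 + p_d*5.850000] = 63.355335
  V(0,+0) = exp(-r*dt) * [p_u*63.355335 + p_m*11.839127 + p_d*0.775243] = 16.062279

Answer: Price = V(0,0) = 16.0623


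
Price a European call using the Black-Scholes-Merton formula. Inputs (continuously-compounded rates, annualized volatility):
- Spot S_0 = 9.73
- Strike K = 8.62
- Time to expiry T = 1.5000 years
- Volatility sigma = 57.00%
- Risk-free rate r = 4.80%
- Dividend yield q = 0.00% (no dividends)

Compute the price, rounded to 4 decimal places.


Answer: Price = 3.3651

Derivation:
d1 = (ln(S/K) + (r - q + 0.5*sigma^2) * T) / (sigma * sqrt(T)) = 0.62569968
d2 = d1 - sigma * sqrt(T) = -0.07240489
exp(-rT) = 0.93053090; exp(-qT) = 1.00000000
C = S_0 * exp(-qT) * N(d1) - K * exp(-rT) * N(d2)
N(d1) = 0.73424403; N(d2) = 0.47113984
C = 9.7300 * 1.00000000 * 0.73424403 - 8.6200 * 0.93053090 * 0.47113984 = 3.3651


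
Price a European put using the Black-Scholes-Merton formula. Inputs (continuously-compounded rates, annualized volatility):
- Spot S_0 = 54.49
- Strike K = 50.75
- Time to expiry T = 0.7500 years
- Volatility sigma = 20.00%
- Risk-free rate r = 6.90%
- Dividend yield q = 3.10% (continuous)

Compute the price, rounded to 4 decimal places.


d1 = (ln(S/K) + (r - q + 0.5*sigma^2) * T) / (sigma * sqrt(T)) = 0.66167563
d2 = d1 - sigma * sqrt(T) = 0.48847055
exp(-rT) = 0.94956623; exp(-qT) = 0.97701820
P = K * exp(-rT) * N(-d2) - S_0 * exp(-qT) * N(-d1)
N(-d1) = 0.25408956; N(-d2) = 0.31260829
P = 50.7500 * 0.94956623 * 0.31260829 - 54.4900 * 0.97701820 * 0.25408956 = 1.5376

Answer: Price = 1.5376


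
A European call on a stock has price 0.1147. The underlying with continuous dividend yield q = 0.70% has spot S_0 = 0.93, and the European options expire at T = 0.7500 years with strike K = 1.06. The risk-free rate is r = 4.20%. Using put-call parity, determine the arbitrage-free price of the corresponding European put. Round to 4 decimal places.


Answer: Put price = 0.2167

Derivation:
Put-call parity: C - P = S_0 * exp(-qT) - K * exp(-rT).
S_0 * exp(-qT) = 0.9300 * 0.99476376 = 0.92513029
K * exp(-rT) = 1.0600 * 0.96899096 = 1.02713041
P = C - S*exp(-qT) + K*exp(-rT)
P = 0.1147 - 0.92513029 + 1.02713041 = 0.2167


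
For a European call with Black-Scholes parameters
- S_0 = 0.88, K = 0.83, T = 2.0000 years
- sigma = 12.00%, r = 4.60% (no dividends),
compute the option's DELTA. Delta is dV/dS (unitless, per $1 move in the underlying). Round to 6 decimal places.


Answer: Delta = 0.834390

Derivation:
d1 = 0.9716602161; d2 = 0.8019545887
phi(d1) = 0.2488262739; exp(-qT) = 1.0000000000; exp(-rT) = 0.9121051495
N(d1) = 0.8343901925
Delta = exp(-qT) * N(d1) = 1.0000000000 * 0.8343901925 = 0.834390


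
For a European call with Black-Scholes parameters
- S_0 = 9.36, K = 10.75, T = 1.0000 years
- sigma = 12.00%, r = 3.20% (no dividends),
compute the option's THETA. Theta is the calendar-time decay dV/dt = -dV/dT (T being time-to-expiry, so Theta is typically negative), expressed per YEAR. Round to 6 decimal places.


d1 = -0.8271705340; d2 = -0.9471705340
phi(d1) = 0.2833580237; exp(-qT) = 1.0000000000; exp(-rT) = 0.9685065821
Theta = -S*exp(-qT)*phi(d1)*sigma/(2*sqrt(T)) - r*K*exp(-rT)*N(d2) + q*S*exp(-qT)*N(d1)
N(d1) = 0.2040702051; N(d2) = 0.1717759438; sqrt(T) = 1.0000000000
Term 1 = -9.3600 * 1.0000000000 * 0.2833580237 * 0.1200 / (2 * 1.0000000000) = -0.1591338661
Term 2 = -0.0320 * 10.7500 * 0.9685065821 * 0.1717759438 = -0.0572299495
Term 3 = 0 (no dividend yield, q = 0)
Theta = -0.1591338661 + (-0.0572299495) + (0.0000000000) = -0.216364

Answer: Theta = -0.216364


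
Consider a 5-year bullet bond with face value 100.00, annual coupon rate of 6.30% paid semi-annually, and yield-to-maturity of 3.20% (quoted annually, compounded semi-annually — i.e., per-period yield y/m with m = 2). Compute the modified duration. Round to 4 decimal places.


Coupon per period c = face * coupon_rate / m = 3.150000
Periods per year m = 2; per-period yield y/m = 0.016000
Number of cashflows N = 10
Cashflows (t years, CF_t, discount factor 1/(1+y/m)^(m*t), PV):
  t = 0.5000: CF_t = 3.150000, DF = 0.984252, PV = 3.100394
  t = 1.0000: CF_t = 3.150000, DF = 0.968752, PV = 3.051569
  t = 1.5000: CF_t = 3.150000, DF = 0.953496, PV = 3.003512
  t = 2.0000: CF_t = 3.150000, DF = 0.938480, PV = 2.956213
  t = 2.5000: CF_t = 3.150000, DF = 0.923701, PV = 2.909658
  t = 3.0000: CF_t = 3.150000, DF = 0.909155, PV = 2.863837
  t = 3.5000: CF_t = 3.150000, DF = 0.894837, PV = 2.818737
  t = 4.0000: CF_t = 3.150000, DF = 0.880745, PV = 2.774348
  t = 4.5000: CF_t = 3.150000, DF = 0.866875, PV = 2.730657
  t = 5.0000: CF_t = 103.150000, DF = 0.853224, PV = 88.010027
Price P = sum_t PV_t = 114.218952
First compute Macaulay numerator sum_t t * PV_t:
  t * PV_t at t = 0.5000: 1.550197
  t * PV_t at t = 1.0000: 3.051569
  t * PV_t at t = 1.5000: 4.505269
  t * PV_t at t = 2.0000: 5.912426
  t * PV_t at t = 2.5000: 7.274146
  t * PV_t at t = 3.0000: 8.591511
  t * PV_t at t = 3.5000: 9.865580
  t * PV_t at t = 4.0000: 11.097391
  t * PV_t at t = 4.5000: 12.287957
  t * PV_t at t = 5.0000: 440.050134
Macaulay duration D = 504.186180 / 114.218952 = 4.414208
Modified duration = D / (1 + y/m) = 4.414208 / (1 + 0.016000) = 4.344693

Answer: Modified duration = 4.3447


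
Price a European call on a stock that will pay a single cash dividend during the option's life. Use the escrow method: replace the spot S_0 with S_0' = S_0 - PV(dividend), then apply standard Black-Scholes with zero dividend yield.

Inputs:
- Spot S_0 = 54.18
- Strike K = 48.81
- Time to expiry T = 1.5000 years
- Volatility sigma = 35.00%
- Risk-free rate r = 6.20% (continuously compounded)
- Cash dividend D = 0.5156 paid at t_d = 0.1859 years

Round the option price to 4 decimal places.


PV(D) = D * exp(-r * t_d) = 0.5156 * 0.98854037 = 0.50969141
S_0' = S_0 - PV(D) = 54.1800 - 0.50969141 = 53.67030859
d1 = (ln(S_0'/K) + (r + sigma^2/2)*T) / (sigma*sqrt(T)) = 0.65273006
d2 = d1 - sigma*sqrt(T) = 0.22406935
exp(-rT) = 0.91119350
N(d1) = 0.74303484; N(d2) = 0.58864833
C = S_0' * N(d1) - K * exp(-rT) * N(d2) = 53.67030859 * 0.74303484 - 48.8100 * 0.91119350 * 0.58864833 = 13.6986

Answer: Price = 13.6986


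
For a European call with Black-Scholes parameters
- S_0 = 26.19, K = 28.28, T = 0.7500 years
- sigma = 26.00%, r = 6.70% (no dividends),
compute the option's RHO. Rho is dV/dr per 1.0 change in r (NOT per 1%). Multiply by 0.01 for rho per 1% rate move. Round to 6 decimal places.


Answer: Rho = 8.247581

Derivation:
d1 = -0.0052280511; d2 = -0.2303946560
phi(d1) = 0.3989368284; exp(-qT) = 1.0000000000; exp(-rT) = 0.9509916469
N(d2) = 0.4088925567
Rho = K*T*exp(-rT)*N(d2) = 28.2800 * 0.7500 * 0.9509916469 * 0.4088925567 = 8.247581


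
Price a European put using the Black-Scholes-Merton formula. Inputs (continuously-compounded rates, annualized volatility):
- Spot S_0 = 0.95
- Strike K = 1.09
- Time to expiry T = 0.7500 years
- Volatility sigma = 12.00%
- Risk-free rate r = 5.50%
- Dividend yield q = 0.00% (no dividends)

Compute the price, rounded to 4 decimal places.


Answer: Price = 0.1059

Derivation:
d1 = (ln(S/K) + (r - q + 0.5*sigma^2) * T) / (sigma * sqrt(T)) = -0.87392539
d2 = d1 - sigma * sqrt(T) = -0.97784844
exp(-rT) = 0.95958920; exp(-qT) = 1.00000000
P = K * exp(-rT) * N(-d2) - S_0 * exp(-qT) * N(-d1)
N(-d1) = 0.80892056; N(-d2) = 0.83592535
P = 1.0900 * 0.95958920 * 0.83592535 - 0.9500 * 1.00000000 * 0.80892056 = 0.1059


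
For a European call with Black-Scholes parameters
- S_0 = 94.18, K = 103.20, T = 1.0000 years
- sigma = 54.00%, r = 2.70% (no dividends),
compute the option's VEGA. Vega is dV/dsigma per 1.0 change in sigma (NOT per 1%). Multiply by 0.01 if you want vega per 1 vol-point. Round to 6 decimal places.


d1 = 0.1506277625; d2 = -0.3893722375
phi(d1) = 0.3944421090; exp(-qT) = 1.0000000000; exp(-rT) = 0.9733612415
Vega = S * exp(-qT) * phi(d1) * sqrt(T) = 94.1800 * 1.0000000000 * 0.3944421090 * 1.0000000000 = 37.148558

Answer: Vega = 37.148558


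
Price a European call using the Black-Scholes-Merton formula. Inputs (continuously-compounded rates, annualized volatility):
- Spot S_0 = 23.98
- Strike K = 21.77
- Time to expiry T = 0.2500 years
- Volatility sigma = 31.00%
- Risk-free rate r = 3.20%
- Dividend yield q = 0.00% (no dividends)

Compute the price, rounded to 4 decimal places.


Answer: Price = 2.9079

Derivation:
d1 = (ln(S/K) + (r - q + 0.5*sigma^2) * T) / (sigma * sqrt(T)) = 0.75290177
d2 = d1 - sigma * sqrt(T) = 0.59790177
exp(-rT) = 0.99203191; exp(-qT) = 1.00000000
C = S_0 * exp(-qT) * N(d1) - K * exp(-rT) * N(d2)
N(d1) = 0.77424553; N(d2) = 0.72504726
C = 23.9800 * 1.00000000 * 0.77424553 - 21.7700 * 0.99203191 * 0.72504726 = 2.9079


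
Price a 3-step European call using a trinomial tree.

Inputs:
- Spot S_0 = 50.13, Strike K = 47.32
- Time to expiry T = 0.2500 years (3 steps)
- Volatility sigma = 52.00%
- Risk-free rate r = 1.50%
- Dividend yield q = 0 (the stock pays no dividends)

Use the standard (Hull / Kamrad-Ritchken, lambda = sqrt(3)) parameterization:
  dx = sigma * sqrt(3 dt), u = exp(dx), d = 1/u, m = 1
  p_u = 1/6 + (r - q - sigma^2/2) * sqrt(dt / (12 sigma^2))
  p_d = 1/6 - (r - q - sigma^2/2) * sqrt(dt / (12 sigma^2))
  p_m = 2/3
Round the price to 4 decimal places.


Answer: Price = V(0,0) = 6.6146

Derivation:
dt = T/N = 0.083333; dx = sigma*sqrt(3*dt) = 0.260000
u = exp(dx) = 1.296930; d = 1/u = 0.771052
p_u = 0.147404, p_m = 0.666667, p_d = 0.185929
Discount per step: exp(-r*dt) = 0.998751
Stock lattice S(k, j) with j the centered position index:
  k=0: S(0,+0) = 50.1300
  k=1: S(1,-1) = 38.6528; S(1,+0) = 50.1300; S(1,+1) = 65.0151
  k=2: S(2,-2) = 29.8033; S(2,-1) = 38.6528; S(2,+0) = 50.1300; S(2,+1) = 65.0151; S(2,+2) = 84.3200
  k=3: S(3,-3) = 22.9799; S(3,-2) = 29.8033; S(3,-1) = 38.6528; S(3,+0) = 50.1300; S(3,+1) = 65.0151; S(3,+2) = 84.3200; S(3,+3) = 109.3572
Terminal payoffs V(N, j) = max(S_T - K, 0):
  V(3,-3) = 0.000000; V(3,-2) = 0.000000; V(3,-1) = 0.000000; V(3,+0) = 2.810000; V(3,+1) = 17.695105; V(3,+2) = 37.000046; V(3,+3) = 62.037205
Backward induction: V(k, j) = exp(-r*dt) * [p_u * V(k+1, j+1) + p_m * V(k+1, j) + p_d * V(k+1, j-1)]
  V(2,-2) = exp(-r*dt) * [p_u*0.000000 + p_m*0.000000 + p_d*0.000000] = 0.000000
  V(2,-1) = exp(-r*dt) * [p_u*2.810000 + p_m*0.000000 + p_d*0.000000] = 0.413687
  V(2,+0) = exp(-r*dt) * [p_u*17.695105 + p_m*2.810000 + p_d*0.000000] = 4.476061
  V(2,+1) = exp(-r*dt) * [p_u*37.000046 + p_m*17.695105 + p_d*2.810000] = 17.750945
  V(2,+2) = exp(-r*dt) * [p_u*62.037205 + p_m*37.000046 + p_d*17.695105] = 37.054914
  V(1,-1) = exp(-r*dt) * [p_u*4.476061 + p_m*0.413687 + p_d*0.000000] = 0.934411
  V(1,+0) = exp(-r*dt) * [p_u*17.750945 + p_m*4.476061 + p_d*0.413687] = 5.670423
  V(1,+1) = exp(-r*dt) * [p_u*37.054914 + p_m*17.750945 + p_d*4.476061] = 18.105586
  V(0,+0) = exp(-r*dt) * [p_u*18.105586 + p_m*5.670423 + p_d*0.934411] = 6.614576


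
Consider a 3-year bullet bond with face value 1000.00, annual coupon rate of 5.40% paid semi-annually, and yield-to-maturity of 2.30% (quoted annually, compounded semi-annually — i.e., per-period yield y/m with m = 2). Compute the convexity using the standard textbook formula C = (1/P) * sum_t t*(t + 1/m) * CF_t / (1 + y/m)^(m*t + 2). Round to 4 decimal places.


Answer: Convexity = 9.4385

Derivation:
Coupon per period c = face * coupon_rate / m = 27.000000
Periods per year m = 2; per-period yield y/m = 0.011500
Number of cashflows N = 6
Cashflows (t years, CF_t, discount factor 1/(1+y/m)^(m*t), PV):
  t = 0.5000: CF_t = 27.000000, DF = 0.988631, PV = 26.693030
  t = 1.0000: CF_t = 27.000000, DF = 0.977391, PV = 26.389550
  t = 1.5000: CF_t = 27.000000, DF = 0.966279, PV = 26.089521
  t = 2.0000: CF_t = 27.000000, DF = 0.955293, PV = 25.792902
  t = 2.5000: CF_t = 27.000000, DF = 0.944432, PV = 25.499656
  t = 3.0000: CF_t = 1027.000000, DF = 0.933694, PV = 958.903979
Price P = sum_t PV_t = 1089.368640
Convexity numerator sum_t t*(t + 1/m) * CF_t / (1+y/m)^(m*t + 2):
  t = 0.5000: term = 13.044760
  t = 1.0000: term = 38.689354
  t = 1.5000: term = 76.498969
  t = 2.0000: term = 126.048722
  t = 2.5000: term = 186.923463
  t = 3.0000: term = 9840.850764
Convexity = (1/P) * sum = 10282.056032 / 1089.368640 = 9.438546


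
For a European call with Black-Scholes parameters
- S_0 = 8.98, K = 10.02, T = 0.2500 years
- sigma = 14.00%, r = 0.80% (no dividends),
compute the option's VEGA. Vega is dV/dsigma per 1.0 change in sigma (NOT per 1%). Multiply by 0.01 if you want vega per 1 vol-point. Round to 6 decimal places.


Answer: Vega = 0.579875

Derivation:
d1 = -1.5019030478; d2 = -1.5719030478
phi(d1) = 0.1291481717; exp(-qT) = 1.0000000000; exp(-rT) = 0.9980019987
Vega = S * exp(-qT) * phi(d1) * sqrt(T) = 8.9800 * 1.0000000000 * 0.1291481717 * 0.5000000000 = 0.579875


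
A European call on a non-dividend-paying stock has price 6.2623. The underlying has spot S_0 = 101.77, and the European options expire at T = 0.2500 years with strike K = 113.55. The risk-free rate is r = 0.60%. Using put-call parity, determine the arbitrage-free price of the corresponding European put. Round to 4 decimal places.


Answer: Put price = 17.8721

Derivation:
Put-call parity: C - P = S_0 * exp(-qT) - K * exp(-rT).
S_0 * exp(-qT) = 101.7700 * 1.00000000 = 101.77000000
K * exp(-rT) = 113.5500 * 0.99850112 = 113.37980268
P = C - S*exp(-qT) + K*exp(-rT)
P = 6.2623 - 101.77000000 + 113.37980268 = 17.8721


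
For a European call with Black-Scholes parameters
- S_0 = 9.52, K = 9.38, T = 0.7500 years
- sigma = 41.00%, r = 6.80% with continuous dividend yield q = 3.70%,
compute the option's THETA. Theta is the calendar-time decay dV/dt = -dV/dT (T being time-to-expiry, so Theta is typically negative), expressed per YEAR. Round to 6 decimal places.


d1 = 0.2847395372; d2 = -0.0703308784
phi(d1) = 0.3830932545; exp(-qT) = 0.9726314943; exp(-rT) = 0.9502786705
Theta = -S*exp(-qT)*phi(d1)*sigma/(2*sqrt(T)) - r*K*exp(-rT)*N(d2) + q*S*exp(-qT)*N(d1)
N(d1) = 0.6120781512; N(d2) = 0.4719651530; sqrt(T) = 0.8660254038
Term 1 = -9.5200 * 0.9726314943 * 0.3830932545 * 0.4100 / (2 * 0.8660254038) = -0.8396784568
Term 2 = -0.0680 * 9.3800 * 0.9502786705 * 0.4719651530 = -0.2860702310
Term 3 = 0.0370 * 9.5200 * 0.9726314943 * 0.6120781512 = 0.2096978017
Theta = -0.8396784568 + (-0.2860702310) + (0.2096978017) = -0.916051

Answer: Theta = -0.916051


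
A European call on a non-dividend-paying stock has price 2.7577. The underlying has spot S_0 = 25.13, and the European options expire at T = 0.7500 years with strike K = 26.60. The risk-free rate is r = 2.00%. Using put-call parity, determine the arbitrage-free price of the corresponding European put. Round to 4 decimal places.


Put-call parity: C - P = S_0 * exp(-qT) - K * exp(-rT).
S_0 * exp(-qT) = 25.1300 * 1.00000000 = 25.13000000
K * exp(-rT) = 26.6000 * 0.98511194 = 26.20397759
P = C - S*exp(-qT) + K*exp(-rT)
P = 2.7577 - 25.13000000 + 26.20397759 = 3.8317

Answer: Put price = 3.8317


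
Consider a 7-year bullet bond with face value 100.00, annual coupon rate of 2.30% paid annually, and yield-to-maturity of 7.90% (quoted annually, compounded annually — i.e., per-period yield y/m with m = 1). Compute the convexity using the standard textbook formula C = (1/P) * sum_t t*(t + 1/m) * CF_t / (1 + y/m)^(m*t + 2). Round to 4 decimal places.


Answer: Convexity = 43.0392

Derivation:
Coupon per period c = face * coupon_rate / m = 2.300000
Periods per year m = 1; per-period yield y/m = 0.079000
Number of cashflows N = 7
Cashflows (t years, CF_t, discount factor 1/(1+y/m)^(m*t), PV):
  t = 1.0000: CF_t = 2.300000, DF = 0.926784, PV = 2.131603
  t = 2.0000: CF_t = 2.300000, DF = 0.858929, PV = 1.975536
  t = 3.0000: CF_t = 2.300000, DF = 0.796041, PV = 1.830895
  t = 4.0000: CF_t = 2.300000, DF = 0.737758, PV = 1.696845
  t = 5.0000: CF_t = 2.300000, DF = 0.683743, PV = 1.572608
  t = 6.0000: CF_t = 2.300000, DF = 0.633682, PV = 1.457468
  t = 7.0000: CF_t = 102.300000, DF = 0.587286, PV = 60.079391
Price P = sum_t PV_t = 70.744347
Convexity numerator sum_t t*(t + 1/m) * CF_t / (1+y/m)^(m*t + 2):
  t = 1.0000: term = 3.661791
  t = 2.0000: term = 10.181067
  t = 3.0000: term = 18.871302
  t = 4.0000: term = 29.149369
  t = 5.0000: term = 40.522756
  t = 6.0000: term = 52.578182
  t = 7.0000: term = 2889.819109
Convexity = (1/P) * sum = 3044.783577 / 70.744347 = 43.039249


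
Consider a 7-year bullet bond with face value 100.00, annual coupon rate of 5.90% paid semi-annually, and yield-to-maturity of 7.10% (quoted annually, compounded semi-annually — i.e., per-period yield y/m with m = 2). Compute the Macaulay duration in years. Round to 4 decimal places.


Coupon per period c = face * coupon_rate / m = 2.950000
Periods per year m = 2; per-period yield y/m = 0.035500
Number of cashflows N = 14
Cashflows (t years, CF_t, discount factor 1/(1+y/m)^(m*t), PV):
  t = 0.5000: CF_t = 2.950000, DF = 0.965717, PV = 2.848865
  t = 1.0000: CF_t = 2.950000, DF = 0.932609, PV = 2.751198
  t = 1.5000: CF_t = 2.950000, DF = 0.900637, PV = 2.656879
  t = 2.0000: CF_t = 2.950000, DF = 0.869760, PV = 2.565793
  t = 2.5000: CF_t = 2.950000, DF = 0.839942, PV = 2.477830
  t = 3.0000: CF_t = 2.950000, DF = 0.811147, PV = 2.392883
  t = 3.5000: CF_t = 2.950000, DF = 0.783338, PV = 2.310848
  t = 4.0000: CF_t = 2.950000, DF = 0.756483, PV = 2.231625
  t = 4.5000: CF_t = 2.950000, DF = 0.730549, PV = 2.155118
  t = 5.0000: CF_t = 2.950000, DF = 0.705503, PV = 2.081234
  t = 5.5000: CF_t = 2.950000, DF = 0.681316, PV = 2.009883
  t = 6.0000: CF_t = 2.950000, DF = 0.657959, PV = 1.940979
  t = 6.5000: CF_t = 2.950000, DF = 0.635402, PV = 1.874436
  t = 7.0000: CF_t = 102.950000, DF = 0.613619, PV = 63.172041
Price P = sum_t PV_t = 93.469611
Macaulay numerator sum_t t * PV_t:
  t * PV_t at t = 0.5000: 1.424433
  t * PV_t at t = 1.0000: 2.751198
  t * PV_t at t = 1.5000: 3.985318
  t * PV_t at t = 2.0000: 5.131586
  t * PV_t at t = 2.5000: 6.194575
  t * PV_t at t = 3.0000: 7.178648
  t * PV_t at t = 3.5000: 8.087966
  t * PV_t at t = 4.0000: 8.926499
  t * PV_t at t = 4.5000: 9.698032
  t * PV_t at t = 5.0000: 10.406172
  t * PV_t at t = 5.5000: 11.054359
  t * PV_t at t = 6.0000: 11.645872
  t * PV_t at t = 6.5000: 12.183836
  t * PV_t at t = 7.0000: 442.204284
Macaulay duration D = (sum_t t * PV_t) / P = 540.872777 / 93.469611 = 5.786616

Answer: Macaulay duration = 5.7866 years


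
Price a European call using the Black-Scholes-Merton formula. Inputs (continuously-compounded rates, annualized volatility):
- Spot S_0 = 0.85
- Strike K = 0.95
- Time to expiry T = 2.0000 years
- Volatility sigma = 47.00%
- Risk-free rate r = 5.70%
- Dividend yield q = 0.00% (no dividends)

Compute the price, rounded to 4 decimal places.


Answer: Price = 0.2222

Derivation:
d1 = (ln(S/K) + (r - q + 0.5*sigma^2) * T) / (sigma * sqrt(T)) = 0.33651417
d2 = d1 - sigma * sqrt(T) = -0.32816620
exp(-rT) = 0.89225796; exp(-qT) = 1.00000000
C = S_0 * exp(-qT) * N(d1) - K * exp(-rT) * N(d2)
N(d1) = 0.63175842; N(d2) = 0.37139300
C = 0.8500 * 1.00000000 * 0.63175842 - 0.9500 * 0.89225796 * 0.37139300 = 0.2222


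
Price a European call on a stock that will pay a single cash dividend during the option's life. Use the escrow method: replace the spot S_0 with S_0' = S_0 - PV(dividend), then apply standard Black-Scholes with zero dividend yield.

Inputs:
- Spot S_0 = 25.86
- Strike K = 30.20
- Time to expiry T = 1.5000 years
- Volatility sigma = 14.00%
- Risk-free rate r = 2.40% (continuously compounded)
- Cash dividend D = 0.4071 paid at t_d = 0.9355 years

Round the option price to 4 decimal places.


PV(D) = D * exp(-r * t_d) = 0.4071 * 0.97779817 = 0.39806164
S_0' = S_0 - PV(D) = 25.8600 - 0.39806164 = 25.46193836
d1 = (ln(S_0'/K) + (r + sigma^2/2)*T) / (sigma*sqrt(T)) = -0.69960460
d2 = d1 - sigma*sqrt(T) = -0.87106888
exp(-rT) = 0.96464029
N(d1) = 0.24208713; N(d2) = 0.19185827
C = S_0' * N(d1) - K * exp(-rT) * N(d2) = 25.46193836 * 0.24208713 - 30.2000 * 0.96464029 * 0.19185827 = 0.5748

Answer: Price = 0.5748


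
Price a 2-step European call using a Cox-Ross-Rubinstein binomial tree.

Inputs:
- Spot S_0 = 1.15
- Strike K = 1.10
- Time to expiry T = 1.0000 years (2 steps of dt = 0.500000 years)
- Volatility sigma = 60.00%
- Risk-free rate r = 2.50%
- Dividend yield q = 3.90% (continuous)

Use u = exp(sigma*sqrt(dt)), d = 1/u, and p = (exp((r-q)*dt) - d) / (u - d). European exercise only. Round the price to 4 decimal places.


Answer: Price = V(0,0) = 0.2555

Derivation:
dt = T/N = 0.500000
u = exp(sigma*sqrt(dt)) = 1.528465; d = 1/u = 0.654251
p = (exp((r-q)*dt) - d) / (u - d) = 0.387518
Discount per step: exp(-r*dt) = 0.987578
Stock lattice S(k, i) with i counting down-moves:
  k=0: S(0,0) = 1.1500
  k=1: S(1,0) = 1.7577; S(1,1) = 0.7524
  k=2: S(2,0) = 2.6866; S(2,1) = 1.1500; S(2,2) = 0.4923
Terminal payoffs V(N, i) = max(S_T - K, 0):
  V(2,0) = 1.586637; V(2,1) = 0.050000; V(2,2) = 0.000000
Backward induction: V(k, i) = exp(-r*dt) * [p * V(k+1, i) + (1-p) * V(k+1, i+1)].
  V(1,0) = exp(-r*dt) * [p*1.586637 + (1-p)*0.050000] = 0.637456
  V(1,1) = exp(-r*dt) * [p*0.050000 + (1-p)*0.000000] = 0.019135
  V(0,0) = exp(-r*dt) * [p*0.637456 + (1-p)*0.019135] = 0.255531


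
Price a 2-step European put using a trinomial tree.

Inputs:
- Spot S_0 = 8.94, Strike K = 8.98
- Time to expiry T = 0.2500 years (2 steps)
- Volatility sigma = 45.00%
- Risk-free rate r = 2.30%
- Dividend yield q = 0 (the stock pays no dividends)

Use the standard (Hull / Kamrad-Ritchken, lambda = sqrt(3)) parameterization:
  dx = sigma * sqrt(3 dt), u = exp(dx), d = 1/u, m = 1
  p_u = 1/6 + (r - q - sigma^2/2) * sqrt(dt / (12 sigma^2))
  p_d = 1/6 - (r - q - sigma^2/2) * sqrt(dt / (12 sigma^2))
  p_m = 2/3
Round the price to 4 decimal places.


dt = T/N = 0.125000; dx = sigma*sqrt(3*dt) = 0.275568
u = exp(dx) = 1.317278; d = 1/u = 0.759141
p_u = 0.148919, p_m = 0.666667, p_d = 0.184414
Discount per step: exp(-r*dt) = 0.997129
Stock lattice S(k, j) with j the centered position index:
  k=0: S(0,+0) = 8.9400
  k=1: S(1,-1) = 6.7867; S(1,+0) = 8.9400; S(1,+1) = 11.7765
  k=2: S(2,-2) = 5.1521; S(2,-1) = 6.7867; S(2,+0) = 8.9400; S(2,+1) = 11.7765; S(2,+2) = 15.5129
Terminal payoffs V(N, j) = max(K - S_T, 0):
  V(2,-2) = 3.827921; V(2,-1) = 2.193278; V(2,+0) = 0.040000; V(2,+1) = 0.000000; V(2,+2) = 0.000000
Backward induction: V(k, j) = exp(-r*dt) * [p_u * V(k+1, j+1) + p_m * V(k+1, j) + p_d * V(k+1, j-1)]
  V(1,-1) = exp(-r*dt) * [p_u*0.040000 + p_m*2.193278 + p_d*3.827921] = 2.167824
  V(1,+0) = exp(-r*dt) * [p_u*0.000000 + p_m*0.040000 + p_d*2.193278] = 0.429900
  V(1,+1) = exp(-r*dt) * [p_u*0.000000 + p_m*0.000000 + p_d*0.040000] = 0.007355
  V(0,+0) = exp(-r*dt) * [p_u*0.007355 + p_m*0.429900 + p_d*2.167824] = 0.685499

Answer: Price = V(0,0) = 0.6855


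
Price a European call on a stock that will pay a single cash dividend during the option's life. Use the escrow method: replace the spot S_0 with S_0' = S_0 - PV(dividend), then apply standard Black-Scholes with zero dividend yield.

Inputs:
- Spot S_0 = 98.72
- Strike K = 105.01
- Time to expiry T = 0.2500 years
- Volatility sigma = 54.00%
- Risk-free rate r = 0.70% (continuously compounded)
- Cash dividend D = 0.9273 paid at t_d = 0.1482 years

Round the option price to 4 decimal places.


PV(D) = D * exp(-r * t_d) = 0.9273 * 0.99896314 = 0.92633852
S_0' = S_0 - PV(D) = 98.7200 - 0.92633852 = 97.79366148
d1 = (ln(S_0'/K) + (r + sigma^2/2)*T) / (sigma*sqrt(T)) = -0.12220674
d2 = d1 - sigma*sqrt(T) = -0.39220674
exp(-rT) = 0.99825153
N(d1) = 0.45136764; N(d2) = 0.34745273
C = S_0' * N(d1) - K * exp(-rT) * N(d2) = 97.79366148 * 0.45136764 - 105.0100 * 0.99825153 * 0.34745273 = 7.7187

Answer: Price = 7.7187


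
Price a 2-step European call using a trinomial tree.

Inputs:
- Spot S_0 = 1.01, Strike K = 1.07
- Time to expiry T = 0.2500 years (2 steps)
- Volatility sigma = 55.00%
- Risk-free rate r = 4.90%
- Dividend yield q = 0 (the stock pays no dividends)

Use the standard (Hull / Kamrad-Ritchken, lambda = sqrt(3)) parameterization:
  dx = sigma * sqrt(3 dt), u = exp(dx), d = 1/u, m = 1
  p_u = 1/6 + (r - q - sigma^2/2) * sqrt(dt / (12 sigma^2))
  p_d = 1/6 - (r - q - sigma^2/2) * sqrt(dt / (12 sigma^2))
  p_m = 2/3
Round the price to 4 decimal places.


Answer: Price = V(0,0) = 0.0866

Derivation:
dt = T/N = 0.125000; dx = sigma*sqrt(3*dt) = 0.336805
u = exp(dx) = 1.400466; d = 1/u = 0.714048
p_u = 0.147692, p_m = 0.666667, p_d = 0.185641
Discount per step: exp(-r*dt) = 0.993894
Stock lattice S(k, j) with j the centered position index:
  k=0: S(0,+0) = 1.0100
  k=1: S(1,-1) = 0.7212; S(1,+0) = 1.0100; S(1,+1) = 1.4145
  k=2: S(2,-2) = 0.5150; S(2,-1) = 0.7212; S(2,+0) = 1.0100; S(2,+1) = 1.4145; S(2,+2) = 1.9809
Terminal payoffs V(N, j) = max(S_T - K, 0):
  V(2,-2) = 0.000000; V(2,-1) = 0.000000; V(2,+0) = 0.000000; V(2,+1) = 0.344470; V(2,+2) = 0.910917
Backward induction: V(k, j) = exp(-r*dt) * [p_u * V(k+1, j+1) + p_m * V(k+1, j) + p_d * V(k+1, j-1)]
  V(1,-1) = exp(-r*dt) * [p_u*0.000000 + p_m*0.000000 + p_d*0.000000] = 0.000000
  V(1,+0) = exp(-r*dt) * [p_u*0.344470 + p_m*0.000000 + p_d*0.000000] = 0.050565
  V(1,+1) = exp(-r*dt) * [p_u*0.910917 + p_m*0.344470 + p_d*0.000000] = 0.361959
  V(0,+0) = exp(-r*dt) * [p_u*0.361959 + p_m*0.050565 + p_d*0.000000] = 0.086636


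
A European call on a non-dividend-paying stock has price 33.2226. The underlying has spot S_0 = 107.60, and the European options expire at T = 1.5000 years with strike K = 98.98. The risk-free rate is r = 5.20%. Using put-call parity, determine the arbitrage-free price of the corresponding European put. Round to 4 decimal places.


Answer: Put price = 17.1756

Derivation:
Put-call parity: C - P = S_0 * exp(-qT) - K * exp(-rT).
S_0 * exp(-qT) = 107.6000 * 1.00000000 = 107.60000000
K * exp(-rT) = 98.9800 * 0.92496443 = 91.55297894
P = C - S*exp(-qT) + K*exp(-rT)
P = 33.2226 - 107.60000000 + 91.55297894 = 17.1756


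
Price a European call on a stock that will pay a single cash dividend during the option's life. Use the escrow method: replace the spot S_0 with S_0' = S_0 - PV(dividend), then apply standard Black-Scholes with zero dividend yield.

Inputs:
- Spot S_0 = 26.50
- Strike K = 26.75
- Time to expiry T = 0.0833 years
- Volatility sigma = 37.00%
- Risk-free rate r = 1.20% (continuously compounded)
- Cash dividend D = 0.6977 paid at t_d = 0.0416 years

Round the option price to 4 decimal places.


Answer: Price = 0.7177

Derivation:
PV(D) = D * exp(-r * t_d) = 0.6977 * 0.99950092 = 0.69735180
S_0' = S_0 - PV(D) = 26.5000 - 0.69735180 = 25.80264820
d1 = (ln(S_0'/K) + (r + sigma^2/2)*T) / (sigma*sqrt(T)) = -0.27489735
d2 = d1 - sigma*sqrt(T) = -0.38168579
exp(-rT) = 0.99900090
N(d1) = 0.39169755; N(d2) = 0.35134722
C = S_0' * N(d1) - K * exp(-rT) * N(d2) = 25.80264820 * 0.39169755 - 26.7500 * 0.99900090 * 0.35134722 = 0.7177


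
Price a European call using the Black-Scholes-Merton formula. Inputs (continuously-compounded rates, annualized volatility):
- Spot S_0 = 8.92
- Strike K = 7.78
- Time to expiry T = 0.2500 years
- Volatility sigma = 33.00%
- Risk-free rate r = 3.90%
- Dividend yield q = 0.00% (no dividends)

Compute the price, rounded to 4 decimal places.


d1 = (ln(S/K) + (r - q + 0.5*sigma^2) * T) / (sigma * sqrt(T)) = 0.97031581
d2 = d1 - sigma * sqrt(T) = 0.80531581
exp(-rT) = 0.99029738; exp(-qT) = 1.00000000
C = S_0 * exp(-qT) * N(d1) - K * exp(-rT) * N(d2)
N(d1) = 0.83405545; N(d2) = 0.78968127
C = 8.9200 * 1.00000000 * 0.83405545 - 7.7800 * 0.99029738 * 0.78968127 = 1.3557

Answer: Price = 1.3557


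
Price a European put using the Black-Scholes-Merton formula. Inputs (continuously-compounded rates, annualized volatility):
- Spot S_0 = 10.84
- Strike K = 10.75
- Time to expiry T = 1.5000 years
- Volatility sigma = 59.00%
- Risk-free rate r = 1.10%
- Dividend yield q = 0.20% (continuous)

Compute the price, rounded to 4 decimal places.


Answer: Price = 2.9007

Derivation:
d1 = (ln(S/K) + (r - q + 0.5*sigma^2) * T) / (sigma * sqrt(T)) = 0.39152013
d2 = d1 - sigma * sqrt(T) = -0.33107934
exp(-rT) = 0.98363538; exp(-qT) = 0.99700450
P = K * exp(-rT) * N(-d2) - S_0 * exp(-qT) * N(-d1)
N(-d1) = 0.34770641; N(-d2) = 0.62970772
P = 10.7500 * 0.98363538 * 0.62970772 - 10.8400 * 0.99700450 * 0.34770641 = 2.9007


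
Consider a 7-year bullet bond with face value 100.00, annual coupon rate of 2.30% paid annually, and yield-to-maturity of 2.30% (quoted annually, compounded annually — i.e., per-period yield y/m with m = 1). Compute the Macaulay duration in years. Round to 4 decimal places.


Answer: Macaulay duration = 6.5452 years

Derivation:
Coupon per period c = face * coupon_rate / m = 2.300000
Periods per year m = 1; per-period yield y/m = 0.023000
Number of cashflows N = 7
Cashflows (t years, CF_t, discount factor 1/(1+y/m)^(m*t), PV):
  t = 1.0000: CF_t = 2.300000, DF = 0.977517, PV = 2.248289
  t = 2.0000: CF_t = 2.300000, DF = 0.955540, PV = 2.197741
  t = 3.0000: CF_t = 2.300000, DF = 0.934056, PV = 2.148330
  t = 4.0000: CF_t = 2.300000, DF = 0.913056, PV = 2.100029
  t = 5.0000: CF_t = 2.300000, DF = 0.892528, PV = 2.052814
  t = 6.0000: CF_t = 2.300000, DF = 0.872461, PV = 2.006661
  t = 7.0000: CF_t = 102.300000, DF = 0.852846, PV = 87.246135
Price P = sum_t PV_t = 100.000000
Macaulay numerator sum_t t * PV_t:
  t * PV_t at t = 1.0000: 2.248289
  t * PV_t at t = 2.0000: 4.395483
  t * PV_t at t = 3.0000: 6.444989
  t * PV_t at t = 4.0000: 8.400116
  t * PV_t at t = 5.0000: 10.264072
  t * PV_t at t = 6.0000: 12.039967
  t * PV_t at t = 7.0000: 610.722946
Macaulay duration D = (sum_t t * PV_t) / P = 654.515862 / 100.000000 = 6.545159


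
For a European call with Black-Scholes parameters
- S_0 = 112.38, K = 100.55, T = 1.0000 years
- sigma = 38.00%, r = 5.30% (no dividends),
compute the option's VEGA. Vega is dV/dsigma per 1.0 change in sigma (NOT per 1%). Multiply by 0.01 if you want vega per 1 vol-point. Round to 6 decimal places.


Answer: Vega = 36.943489

Derivation:
d1 = 0.6221864986; d2 = 0.2421864986
phi(d1) = 0.3287372259; exp(-qT) = 1.0000000000; exp(-rT) = 0.9483800125
Vega = S * exp(-qT) * phi(d1) * sqrt(T) = 112.3800 * 1.0000000000 * 0.3287372259 * 1.0000000000 = 36.943489


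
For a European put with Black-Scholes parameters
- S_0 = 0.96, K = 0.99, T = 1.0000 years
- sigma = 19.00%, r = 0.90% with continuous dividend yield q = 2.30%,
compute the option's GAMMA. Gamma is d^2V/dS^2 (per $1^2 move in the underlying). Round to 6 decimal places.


d1 = -0.1406403088; d2 = -0.3306403088
phi(d1) = 0.3950162477; exp(-qT) = 0.9772624838; exp(-rT) = 0.9910403788
Gamma = exp(-qT) * phi(d1) / (S * sigma * sqrt(T)) = 0.9772624838 * 0.3950162477 / (0.9600 * 0.1900 * 1.0000000000) = 2.116418

Answer: Gamma = 2.116418


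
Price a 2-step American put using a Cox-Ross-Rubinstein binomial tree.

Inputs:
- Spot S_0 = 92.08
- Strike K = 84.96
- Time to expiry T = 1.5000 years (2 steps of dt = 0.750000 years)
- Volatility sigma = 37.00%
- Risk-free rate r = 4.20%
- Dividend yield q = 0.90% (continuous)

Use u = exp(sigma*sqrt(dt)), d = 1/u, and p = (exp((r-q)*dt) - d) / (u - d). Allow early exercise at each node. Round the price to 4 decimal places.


dt = T/N = 0.750000
u = exp(sigma*sqrt(dt)) = 1.377719; d = 1/u = 0.725837
p = (exp((r-q)*dt) - d) / (u - d) = 0.459012
Discount per step: exp(-r*dt) = 0.968991
Stock lattice S(k, i) with i counting down-moves:
  k=0: S(0,0) = 92.0800
  k=1: S(1,0) = 126.8604; S(1,1) = 66.8351
  k=2: S(2,0) = 174.7780; S(2,1) = 92.0800; S(2,2) = 48.5114
Terminal payoffs V(N, i) = max(K - S_T, 0):
  V(2,0) = 0.000000; V(2,1) = 0.000000; V(2,2) = 36.448593
Backward induction: V(k, i) = exp(-r*dt) * [p * V(k+1, i) + (1-p) * V(k+1, i+1)]; then take max(V_cont, immediate exercise) for American.
  V(1,0) = exp(-r*dt) * [p*0.000000 + (1-p)*0.000000] = 0.000000; exercise = 0.000000; V(1,0) = max -> 0.000000
  V(1,1) = exp(-r*dt) * [p*0.000000 + (1-p)*36.448593] = 19.106813; exercise = 18.124902; V(1,1) = max -> 19.106813
  V(0,0) = exp(-r*dt) * [p*0.000000 + (1-p)*19.106813] = 10.016033; exercise = 0.000000; V(0,0) = max -> 10.016033

Answer: Price = V(0,0) = 10.0160


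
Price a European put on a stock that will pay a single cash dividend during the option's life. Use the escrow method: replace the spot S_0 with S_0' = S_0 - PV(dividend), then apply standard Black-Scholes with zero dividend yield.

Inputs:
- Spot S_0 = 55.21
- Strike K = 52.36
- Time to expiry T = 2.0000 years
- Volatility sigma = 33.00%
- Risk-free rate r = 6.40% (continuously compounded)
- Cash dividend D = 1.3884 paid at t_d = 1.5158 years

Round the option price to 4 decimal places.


PV(D) = D * exp(-r * t_d) = 1.3884 * 0.90754584 = 1.26003665
S_0' = S_0 - PV(D) = 55.2100 - 1.26003665 = 53.94996335
d1 = (ln(S_0'/K) + (r + sigma^2/2)*T) / (sigma*sqrt(T)) = 0.57171527
d2 = d1 - sigma*sqrt(T) = 0.10502479
exp(-rT) = 0.87985338
N(-d1) = 0.28375744; N(-d2) = 0.45817807
P = K * exp(-rT) * N(-d2) - S_0' * N(-d1) = 52.3600 * 0.87985338 * 0.45817807 - 53.94996335 * 0.28375744 = 5.7992

Answer: Price = 5.7992


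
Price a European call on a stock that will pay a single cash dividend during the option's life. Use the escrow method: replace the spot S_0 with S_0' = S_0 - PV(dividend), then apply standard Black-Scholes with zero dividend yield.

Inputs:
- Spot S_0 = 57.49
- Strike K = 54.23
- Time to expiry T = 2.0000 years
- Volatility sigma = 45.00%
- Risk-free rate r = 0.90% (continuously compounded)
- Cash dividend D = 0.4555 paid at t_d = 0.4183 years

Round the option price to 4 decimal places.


Answer: Price = 15.7326

Derivation:
PV(D) = D * exp(-r * t_d) = 0.4555 * 0.99624238 = 0.45378840
S_0' = S_0 - PV(D) = 57.4900 - 0.45378840 = 57.03621160
d1 = (ln(S_0'/K) + (r + sigma^2/2)*T) / (sigma*sqrt(T)) = 0.42576014
d2 = d1 - sigma*sqrt(T) = -0.21063596
exp(-rT) = 0.98216103
N(d1) = 0.66485868; N(d2) = 0.41658568
C = S_0' * N(d1) - K * exp(-rT) * N(d2) = 57.03621160 * 0.66485868 - 54.2300 * 0.98216103 * 0.41658568 = 15.7326


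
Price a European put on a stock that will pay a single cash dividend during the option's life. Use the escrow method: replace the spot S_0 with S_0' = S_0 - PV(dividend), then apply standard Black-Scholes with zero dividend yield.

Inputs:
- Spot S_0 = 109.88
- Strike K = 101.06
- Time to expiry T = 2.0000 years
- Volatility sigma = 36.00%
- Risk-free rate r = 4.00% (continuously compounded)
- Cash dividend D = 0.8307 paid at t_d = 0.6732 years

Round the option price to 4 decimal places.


PV(D) = D * exp(-r * t_d) = 0.8307 * 0.97343133 = 0.80862940
S_0' = S_0 - PV(D) = 109.8800 - 0.80862940 = 109.07137060
d1 = (ln(S_0'/K) + (r + sigma^2/2)*T) / (sigma*sqrt(T)) = 0.56153715
d2 = d1 - sigma*sqrt(T) = 0.05242027
exp(-rT) = 0.92311635
N(-d1) = 0.28721571; N(-d2) = 0.47909691
P = K * exp(-rT) * N(-d2) - S_0' * N(-d1) = 101.0600 * 0.92311635 * 0.47909691 - 109.07137060 * 0.28721571 = 13.3680

Answer: Price = 13.3680
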